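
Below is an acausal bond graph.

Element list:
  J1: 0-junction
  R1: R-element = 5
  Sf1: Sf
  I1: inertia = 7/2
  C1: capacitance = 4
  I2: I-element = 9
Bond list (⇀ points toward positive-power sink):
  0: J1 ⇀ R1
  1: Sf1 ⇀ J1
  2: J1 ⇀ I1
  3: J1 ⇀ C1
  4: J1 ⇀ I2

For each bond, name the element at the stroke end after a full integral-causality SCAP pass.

β0 |R1
β1 |Sf1
β2 |I1
β3 |J1
β4 |I2

bond 1 |Sf1  (Sf1: flow source, stroke at near end)
bond 2 |I1  (I1: I, integral causality)
bond 3 |J1  (C1: C, integral causality)
bond 0 |R1  (common-e at J1 fixed by 3)
bond 4 |I2  (common-e at J1 fixed by 3)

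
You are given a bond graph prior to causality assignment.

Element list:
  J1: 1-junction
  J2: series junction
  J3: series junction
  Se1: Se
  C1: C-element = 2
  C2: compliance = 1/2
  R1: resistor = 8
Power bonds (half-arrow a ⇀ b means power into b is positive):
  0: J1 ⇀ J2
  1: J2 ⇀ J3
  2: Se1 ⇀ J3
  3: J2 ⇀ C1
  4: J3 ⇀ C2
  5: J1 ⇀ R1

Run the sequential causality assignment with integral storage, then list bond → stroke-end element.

β0 →J1
β1 →J2
β2 →J3
β3 →J2
β4 →J3
β5 →R1

bond 2 |J3  (Se1 fixes effort; stroke away)
bond 3 |J2  (prefer integral on C1)
bond 4 |J3  (prefer integral on C2)
bond 1 |J2  (J3 needs exactly one f-in)
bond 0 |J1  (only one flow-in slot at J2)
bond 5 |R1  (J1 needs exactly one f-in)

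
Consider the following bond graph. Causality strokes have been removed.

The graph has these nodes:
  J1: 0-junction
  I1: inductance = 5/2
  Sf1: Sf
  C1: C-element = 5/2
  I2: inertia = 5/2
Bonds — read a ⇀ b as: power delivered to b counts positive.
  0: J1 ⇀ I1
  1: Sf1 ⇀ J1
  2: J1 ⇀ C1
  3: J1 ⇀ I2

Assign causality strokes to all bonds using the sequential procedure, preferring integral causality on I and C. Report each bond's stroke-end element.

β1 stroke at Sf1  (source Sf1 imposes f)
β0 stroke at I1  (I1 integral (f out))
β2 stroke at J1  (C1: C, integral causality)
β3 stroke at I2  (J1 effort already set via bond 2)

β0 stroke→I1
β1 stroke→Sf1
β2 stroke→J1
β3 stroke→I2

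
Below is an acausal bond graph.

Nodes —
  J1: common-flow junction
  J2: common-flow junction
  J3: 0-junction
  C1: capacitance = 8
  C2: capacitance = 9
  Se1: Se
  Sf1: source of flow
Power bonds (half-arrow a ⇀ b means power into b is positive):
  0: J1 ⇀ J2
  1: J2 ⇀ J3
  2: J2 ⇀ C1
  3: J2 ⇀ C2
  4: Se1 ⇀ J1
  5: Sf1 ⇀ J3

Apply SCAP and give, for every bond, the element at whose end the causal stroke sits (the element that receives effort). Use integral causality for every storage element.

bond 4 stroke→J1  (Se1 fixes effort; stroke away)
bond 5 stroke→Sf1  (Sf1 fixes flow; stroke at Sf1)
bond 0 stroke→J2  (only one flow-in slot at J1)
bond 1 stroke→J3  (J3 needs exactly one e-in)
bond 2 stroke→J2  (common-f at J2 fixed by 1)
bond 3 stroke→J2  (J2 flow already set via bond 1)

β0 stroke→J2
β1 stroke→J3
β2 stroke→J2
β3 stroke→J2
β4 stroke→J1
β5 stroke→Sf1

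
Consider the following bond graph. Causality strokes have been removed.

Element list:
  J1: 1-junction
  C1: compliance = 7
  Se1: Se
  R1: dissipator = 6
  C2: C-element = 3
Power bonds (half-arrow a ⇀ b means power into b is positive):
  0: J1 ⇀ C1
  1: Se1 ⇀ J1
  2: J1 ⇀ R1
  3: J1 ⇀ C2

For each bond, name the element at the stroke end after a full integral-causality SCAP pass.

β1 stroke at J1  (Se1 fixes effort; stroke away)
β0 stroke at J1  (prefer integral on C1)
β3 stroke at J1  (C2 outputs effort q/C2)
β2 stroke at R1  (J1 needs exactly one f-in)

#0 stroke at J1
#1 stroke at J1
#2 stroke at R1
#3 stroke at J1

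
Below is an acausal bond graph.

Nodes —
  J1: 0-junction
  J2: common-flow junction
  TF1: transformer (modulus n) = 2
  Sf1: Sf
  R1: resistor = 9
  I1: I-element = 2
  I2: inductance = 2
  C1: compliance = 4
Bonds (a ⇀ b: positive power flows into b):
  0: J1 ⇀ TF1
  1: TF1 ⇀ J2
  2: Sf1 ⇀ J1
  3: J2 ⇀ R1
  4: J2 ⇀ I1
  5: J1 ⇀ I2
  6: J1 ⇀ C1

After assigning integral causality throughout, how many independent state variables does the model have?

3  (C1, I1, I2 all integral)

β2 →Sf1  (source Sf1 imposes f)
β4 →I1  (I1 integral (f out))
β1 →J2  (1-jn J2 has f-setter on 4)
β3 →J2  (common-f at J2 fixed by 4)
β0 →TF1  (through TF1, causality passes straight; one stroke at TF1)
β5 →I2  (I2: I, integral causality)
β6 →J1  (J1: last free bond brings effort in)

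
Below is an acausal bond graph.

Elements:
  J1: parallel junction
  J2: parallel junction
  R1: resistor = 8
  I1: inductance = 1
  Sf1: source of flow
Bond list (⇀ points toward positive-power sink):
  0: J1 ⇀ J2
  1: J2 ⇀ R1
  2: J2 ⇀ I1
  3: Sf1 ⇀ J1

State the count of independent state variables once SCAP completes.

#3 |Sf1  (Sf1 (Sf) sets flow on bond)
#0 |J1  (J1 needs exactly one e-in)
#2 |I1  (I1 integral (f out))
#1 |J2  (only one effort-in slot at J2)

1  (I1 all integral)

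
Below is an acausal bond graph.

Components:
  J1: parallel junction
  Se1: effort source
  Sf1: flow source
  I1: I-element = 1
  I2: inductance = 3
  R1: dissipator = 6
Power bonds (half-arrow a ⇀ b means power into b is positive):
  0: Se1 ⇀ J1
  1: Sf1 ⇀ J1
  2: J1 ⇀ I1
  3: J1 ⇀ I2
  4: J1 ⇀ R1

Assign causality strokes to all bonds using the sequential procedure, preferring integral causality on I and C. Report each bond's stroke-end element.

β0 →J1  (source Se1 imposes e)
β1 →Sf1  (Sf1 fixes flow; stroke at Sf1)
β2 →I1  (common-e at J1 fixed by 0)
β3 →I2  (0-jn J1 has e-setter on 0)
β4 →R1  (J1: bond 0 brought effort, rest push out)

β0 stroke at J1
β1 stroke at Sf1
β2 stroke at I1
β3 stroke at I2
β4 stroke at R1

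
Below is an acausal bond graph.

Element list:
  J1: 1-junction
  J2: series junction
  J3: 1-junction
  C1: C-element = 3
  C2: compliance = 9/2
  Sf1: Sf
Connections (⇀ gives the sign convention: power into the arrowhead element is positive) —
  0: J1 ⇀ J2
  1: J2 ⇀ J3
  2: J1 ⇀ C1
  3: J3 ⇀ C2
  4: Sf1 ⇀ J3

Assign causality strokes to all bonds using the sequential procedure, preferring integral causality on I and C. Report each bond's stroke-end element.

b0 stroke at J2
b1 stroke at J3
b2 stroke at J1
b3 stroke at J3
b4 stroke at Sf1

bond 4 stroke at Sf1  (Sf1 (Sf) sets flow on bond)
bond 1 stroke at J3  (1-jn J3 has f-setter on 4)
bond 3 stroke at J3  (J3 flow already set via bond 4)
bond 0 stroke at J2  (J2: bond 1 brought flow, rest push out)
bond 2 stroke at J1  (J1 flow already set via bond 0)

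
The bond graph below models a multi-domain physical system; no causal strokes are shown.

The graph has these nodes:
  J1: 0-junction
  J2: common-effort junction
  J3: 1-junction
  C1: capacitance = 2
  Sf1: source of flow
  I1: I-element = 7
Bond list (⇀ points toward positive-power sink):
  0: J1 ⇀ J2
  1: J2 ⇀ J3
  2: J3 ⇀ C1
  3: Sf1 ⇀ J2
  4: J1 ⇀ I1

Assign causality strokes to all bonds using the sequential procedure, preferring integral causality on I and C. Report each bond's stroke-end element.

b0 stroke→J1
b1 stroke→J2
b2 stroke→J3
b3 stroke→Sf1
b4 stroke→I1

β3 →Sf1  (source Sf1 imposes f)
β2 →J3  (C1 outputs effort q/C1)
β1 →J2  (only one flow-in slot at J3)
β0 →J1  (0-jn J2 has e-setter on 1)
β4 →I1  (J1: bond 0 brought effort, rest push out)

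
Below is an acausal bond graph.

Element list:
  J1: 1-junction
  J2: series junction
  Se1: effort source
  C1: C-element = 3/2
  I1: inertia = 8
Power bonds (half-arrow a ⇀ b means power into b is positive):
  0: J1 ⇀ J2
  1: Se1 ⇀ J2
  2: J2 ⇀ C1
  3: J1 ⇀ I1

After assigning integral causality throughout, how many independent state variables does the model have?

#1 |J2  (Se1 (Se) sets effort on bond)
#2 |J2  (C1 outputs effort q/C1)
#0 |J1  (J2: last free bond brings flow in)
#3 |I1  (J1 needs exactly one f-in)

2  (C1, I1 all integral)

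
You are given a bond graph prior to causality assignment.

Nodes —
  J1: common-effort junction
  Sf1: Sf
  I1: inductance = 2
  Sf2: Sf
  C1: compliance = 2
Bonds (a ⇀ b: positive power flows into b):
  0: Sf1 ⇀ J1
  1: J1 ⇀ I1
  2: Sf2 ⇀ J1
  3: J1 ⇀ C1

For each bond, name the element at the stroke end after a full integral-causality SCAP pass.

β0 |Sf1
β1 |I1
β2 |Sf2
β3 |J1

#0 stroke→Sf1  (Sf1 (Sf) sets flow on bond)
#2 stroke→Sf2  (Sf2 (Sf) sets flow on bond)
#1 stroke→I1  (I1: I, integral causality)
#3 stroke→J1  (only one effort-in slot at J1)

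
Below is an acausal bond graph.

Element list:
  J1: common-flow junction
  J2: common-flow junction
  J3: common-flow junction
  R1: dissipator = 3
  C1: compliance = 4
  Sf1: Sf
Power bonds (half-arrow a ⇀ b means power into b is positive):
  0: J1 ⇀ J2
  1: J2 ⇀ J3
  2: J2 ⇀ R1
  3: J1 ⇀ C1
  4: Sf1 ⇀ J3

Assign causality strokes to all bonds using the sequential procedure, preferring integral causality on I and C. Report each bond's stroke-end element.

b4 |Sf1  (source Sf1 imposes f)
b1 |J3  (common-f at J3 fixed by 4)
b0 |J2  (J2: bond 1 brought flow, rest push out)
b2 |J2  (1-jn J2 has f-setter on 1)
b3 |J1  (J1: bond 0 brought flow, rest push out)

β0 stroke at J2
β1 stroke at J3
β2 stroke at J2
β3 stroke at J1
β4 stroke at Sf1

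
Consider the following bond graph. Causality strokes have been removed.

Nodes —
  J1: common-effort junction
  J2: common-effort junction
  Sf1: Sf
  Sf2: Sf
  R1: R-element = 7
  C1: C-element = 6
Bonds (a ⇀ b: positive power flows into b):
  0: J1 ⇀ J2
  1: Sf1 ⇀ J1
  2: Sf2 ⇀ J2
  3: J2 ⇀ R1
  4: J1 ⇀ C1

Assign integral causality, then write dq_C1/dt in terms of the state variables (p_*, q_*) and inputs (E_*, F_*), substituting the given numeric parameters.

b1 →Sf1  (Sf1: flow source, stroke at near end)
b2 →Sf2  (source Sf2 imposes f)
b4 →J1  (C1 outputs effort q/C1)
b0 →J2  (common-e at J1 fixed by 4)
b3 →R1  (J2: bond 0 brought effort, rest push out)

dq_C1/dt = F_Sf1 + F_Sf2 - q_C1/42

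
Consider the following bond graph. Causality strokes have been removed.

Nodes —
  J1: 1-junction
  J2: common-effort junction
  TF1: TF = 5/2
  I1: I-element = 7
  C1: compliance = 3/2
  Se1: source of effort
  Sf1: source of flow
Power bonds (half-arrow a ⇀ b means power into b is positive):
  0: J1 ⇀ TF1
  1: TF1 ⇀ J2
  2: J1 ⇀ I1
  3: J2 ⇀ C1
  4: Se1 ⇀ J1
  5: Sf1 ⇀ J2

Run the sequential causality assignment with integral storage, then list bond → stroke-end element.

#4 stroke at J1  (Se1 (Se) sets effort on bond)
#5 stroke at Sf1  (source Sf1 imposes f)
#2 stroke at I1  (I1 outputs flow p/I1)
#0 stroke at J1  (common-f at J1 fixed by 2)
#1 stroke at TF1  (TF1: transformer flips bond 0)
#3 stroke at J2  (J2 needs exactly one e-in)

β0 →J1
β1 →TF1
β2 →I1
β3 →J2
β4 →J1
β5 →Sf1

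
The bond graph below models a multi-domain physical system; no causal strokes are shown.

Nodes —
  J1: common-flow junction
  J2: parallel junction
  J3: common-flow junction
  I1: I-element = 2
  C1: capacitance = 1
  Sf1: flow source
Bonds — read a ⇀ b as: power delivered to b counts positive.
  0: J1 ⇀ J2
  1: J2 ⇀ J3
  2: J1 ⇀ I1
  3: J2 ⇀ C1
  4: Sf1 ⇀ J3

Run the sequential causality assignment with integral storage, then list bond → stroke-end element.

β0 stroke at J1
β1 stroke at J3
β2 stroke at I1
β3 stroke at J2
β4 stroke at Sf1

bond 4 |Sf1  (Sf1 fixes flow; stroke at Sf1)
bond 1 |J3  (1-jn J3 has f-setter on 4)
bond 2 |I1  (I1 integral (f out))
bond 0 |J1  (common-f at J1 fixed by 2)
bond 3 |J2  (closing 0-jn rule on J2)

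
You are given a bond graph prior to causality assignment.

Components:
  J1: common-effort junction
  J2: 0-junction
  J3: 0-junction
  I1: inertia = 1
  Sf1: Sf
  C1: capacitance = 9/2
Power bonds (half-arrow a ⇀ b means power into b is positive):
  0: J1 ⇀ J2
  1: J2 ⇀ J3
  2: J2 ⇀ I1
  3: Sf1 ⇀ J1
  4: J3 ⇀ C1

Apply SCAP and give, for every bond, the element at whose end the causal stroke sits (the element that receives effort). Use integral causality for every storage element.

b3 |Sf1  (Sf1 fixes flow; stroke at Sf1)
b0 |J1  (closing 0-jn rule on J1)
b2 |I1  (I1 outputs flow p/I1)
b1 |J2  (only one effort-in slot at J2)
b4 |J3  (J3 needs exactly one e-in)

b0 →J1
b1 →J2
b2 →I1
b3 →Sf1
b4 →J3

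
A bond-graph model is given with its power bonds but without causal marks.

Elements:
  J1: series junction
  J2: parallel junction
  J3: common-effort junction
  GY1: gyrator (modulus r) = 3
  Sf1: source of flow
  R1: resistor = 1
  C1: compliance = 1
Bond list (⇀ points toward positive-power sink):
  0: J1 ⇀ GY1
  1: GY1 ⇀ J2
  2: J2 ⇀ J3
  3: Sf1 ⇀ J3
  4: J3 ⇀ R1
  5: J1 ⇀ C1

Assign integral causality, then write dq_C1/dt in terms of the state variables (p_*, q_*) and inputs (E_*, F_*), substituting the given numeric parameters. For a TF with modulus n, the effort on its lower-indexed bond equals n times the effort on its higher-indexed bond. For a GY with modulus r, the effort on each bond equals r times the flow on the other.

b3 |Sf1  (source Sf1 imposes f)
b5 |J1  (prefer integral on C1)
b0 |GY1  (closing 1-jn rule on J1)
b1 |GY1  (through GY1, causality inverts; strokes same side of GY1)
b2 |J2  (closing 0-jn rule on J2)
b4 |J3  (J3 needs exactly one e-in)

dq_C1/dt = F_Sf1/3 - q_C1/9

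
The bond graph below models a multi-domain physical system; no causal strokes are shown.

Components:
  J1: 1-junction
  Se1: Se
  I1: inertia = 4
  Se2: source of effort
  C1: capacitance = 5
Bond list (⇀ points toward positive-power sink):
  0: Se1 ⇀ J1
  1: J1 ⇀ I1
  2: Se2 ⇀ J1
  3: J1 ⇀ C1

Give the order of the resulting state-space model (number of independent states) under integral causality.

β0 stroke at J1  (source Se1 imposes e)
β2 stroke at J1  (Se2 (Se) sets effort on bond)
β1 stroke at I1  (I1 integral (f out))
β3 stroke at J1  (1-jn J1 has f-setter on 1)

2  (C1, I1 all integral)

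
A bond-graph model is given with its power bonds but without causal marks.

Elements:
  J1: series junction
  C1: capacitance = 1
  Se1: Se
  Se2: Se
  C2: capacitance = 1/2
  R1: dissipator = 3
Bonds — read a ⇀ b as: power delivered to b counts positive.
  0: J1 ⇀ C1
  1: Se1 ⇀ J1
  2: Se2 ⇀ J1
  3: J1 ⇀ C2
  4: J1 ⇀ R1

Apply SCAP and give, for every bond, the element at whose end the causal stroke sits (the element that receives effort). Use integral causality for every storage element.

bond 0 stroke at J1
bond 1 stroke at J1
bond 2 stroke at J1
bond 3 stroke at J1
bond 4 stroke at R1

#1 →J1  (source Se1 imposes e)
#2 →J1  (Se2 fixes effort; stroke away)
#0 →J1  (C1: C, integral causality)
#3 →J1  (C2: C, integral causality)
#4 →R1  (J1: last free bond brings flow in)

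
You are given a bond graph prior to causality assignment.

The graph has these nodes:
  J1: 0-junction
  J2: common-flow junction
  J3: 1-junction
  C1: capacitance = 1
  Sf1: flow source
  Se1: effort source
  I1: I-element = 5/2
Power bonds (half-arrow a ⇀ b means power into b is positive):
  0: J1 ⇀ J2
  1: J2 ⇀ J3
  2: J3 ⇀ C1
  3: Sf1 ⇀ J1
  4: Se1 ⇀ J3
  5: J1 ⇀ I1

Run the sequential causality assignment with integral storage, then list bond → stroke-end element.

β0 stroke→J1
β1 stroke→J2
β2 stroke→J3
β3 stroke→Sf1
β4 stroke→J3
β5 stroke→I1

b3 stroke at Sf1  (Sf1: flow source, stroke at near end)
b4 stroke at J3  (Se1 fixes effort; stroke away)
b2 stroke at J3  (C1 outputs effort q/C1)
b1 stroke at J2  (only one flow-in slot at J3)
b0 stroke at J1  (J2 needs exactly one f-in)
b5 stroke at I1  (J1 effort already set via bond 0)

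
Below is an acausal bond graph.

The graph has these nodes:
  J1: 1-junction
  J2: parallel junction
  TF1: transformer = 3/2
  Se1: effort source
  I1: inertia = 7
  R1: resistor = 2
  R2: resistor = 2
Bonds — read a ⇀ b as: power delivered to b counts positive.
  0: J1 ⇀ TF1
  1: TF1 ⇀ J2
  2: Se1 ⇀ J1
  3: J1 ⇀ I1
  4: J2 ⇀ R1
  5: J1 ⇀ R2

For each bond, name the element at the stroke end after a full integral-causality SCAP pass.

#2 stroke→J1  (source Se1 imposes e)
#3 stroke→I1  (I1 outputs flow p/I1)
#0 stroke→J1  (J1 flow already set via bond 3)
#5 stroke→J1  (1-jn J1 has f-setter on 3)
#1 stroke→TF1  (TF TF1: opposite of bond 0)
#4 stroke→J2  (J2: last free bond brings effort in)

β0 |J1
β1 |TF1
β2 |J1
β3 |I1
β4 |J2
β5 |J1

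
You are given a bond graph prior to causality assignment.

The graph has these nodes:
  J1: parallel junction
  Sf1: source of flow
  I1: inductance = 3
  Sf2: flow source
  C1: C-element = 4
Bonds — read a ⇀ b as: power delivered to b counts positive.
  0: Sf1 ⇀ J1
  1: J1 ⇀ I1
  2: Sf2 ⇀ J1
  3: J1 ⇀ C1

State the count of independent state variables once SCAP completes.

2  (C1, I1 all integral)

b0 stroke→Sf1  (Sf1 (Sf) sets flow on bond)
b2 stroke→Sf2  (Sf2 (Sf) sets flow on bond)
b1 stroke→I1  (I1 integral (f out))
b3 stroke→J1  (closing 0-jn rule on J1)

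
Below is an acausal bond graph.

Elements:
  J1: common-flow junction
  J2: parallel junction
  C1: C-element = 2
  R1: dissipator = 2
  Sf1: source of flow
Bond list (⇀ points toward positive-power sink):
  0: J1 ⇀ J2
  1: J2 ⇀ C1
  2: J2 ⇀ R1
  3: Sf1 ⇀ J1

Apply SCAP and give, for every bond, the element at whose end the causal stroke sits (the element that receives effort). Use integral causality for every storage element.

bond 0 stroke at J1
bond 1 stroke at J2
bond 2 stroke at R1
bond 3 stroke at Sf1

bond 3 stroke at Sf1  (Sf1 (Sf) sets flow on bond)
bond 0 stroke at J1  (J1 flow already set via bond 3)
bond 1 stroke at J2  (prefer integral on C1)
bond 2 stroke at R1  (J2: bond 1 brought effort, rest push out)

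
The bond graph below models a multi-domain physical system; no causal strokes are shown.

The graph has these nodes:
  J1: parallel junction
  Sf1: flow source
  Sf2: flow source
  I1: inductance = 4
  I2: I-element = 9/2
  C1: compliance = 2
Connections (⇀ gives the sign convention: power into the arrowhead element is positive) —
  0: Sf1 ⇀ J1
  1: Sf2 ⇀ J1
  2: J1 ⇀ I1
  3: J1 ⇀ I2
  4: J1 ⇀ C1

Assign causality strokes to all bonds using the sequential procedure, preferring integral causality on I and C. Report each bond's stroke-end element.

b0 stroke→Sf1  (Sf1 fixes flow; stroke at Sf1)
b1 stroke→Sf2  (Sf2: flow source, stroke at near end)
b2 stroke→I1  (I1 integral (f out))
b3 stroke→I2  (I2 outputs flow p/I2)
b4 stroke→J1  (J1 needs exactly one e-in)

#0 →Sf1
#1 →Sf2
#2 →I1
#3 →I2
#4 →J1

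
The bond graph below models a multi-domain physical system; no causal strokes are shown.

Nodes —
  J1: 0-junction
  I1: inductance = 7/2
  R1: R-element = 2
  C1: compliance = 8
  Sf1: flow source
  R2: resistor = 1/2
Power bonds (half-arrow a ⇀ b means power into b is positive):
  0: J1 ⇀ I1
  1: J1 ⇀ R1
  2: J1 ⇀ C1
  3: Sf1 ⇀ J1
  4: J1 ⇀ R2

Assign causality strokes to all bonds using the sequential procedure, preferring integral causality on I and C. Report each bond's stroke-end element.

bond 0 |I1
bond 1 |R1
bond 2 |J1
bond 3 |Sf1
bond 4 |R2

bond 3 stroke at Sf1  (Sf1 fixes flow; stroke at Sf1)
bond 0 stroke at I1  (I1: I, integral causality)
bond 2 stroke at J1  (C1: C, integral causality)
bond 1 stroke at R1  (J1: bond 2 brought effort, rest push out)
bond 4 stroke at R2  (J1: bond 2 brought effort, rest push out)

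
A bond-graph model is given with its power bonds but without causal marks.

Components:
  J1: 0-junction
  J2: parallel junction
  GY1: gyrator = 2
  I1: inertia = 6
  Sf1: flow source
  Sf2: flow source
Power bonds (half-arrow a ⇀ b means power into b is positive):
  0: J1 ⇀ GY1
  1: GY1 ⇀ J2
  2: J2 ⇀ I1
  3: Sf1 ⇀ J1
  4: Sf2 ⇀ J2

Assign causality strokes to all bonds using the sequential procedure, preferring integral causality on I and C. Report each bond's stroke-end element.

β0 stroke at J1
β1 stroke at J2
β2 stroke at I1
β3 stroke at Sf1
β4 stroke at Sf2

b3 stroke at Sf1  (Sf1: flow source, stroke at near end)
b4 stroke at Sf2  (Sf2: flow source, stroke at near end)
b0 stroke at J1  (closing 0-jn rule on J1)
b1 stroke at J2  (GY1: gyrator matches bond 0)
b2 stroke at I1  (J2 effort already set via bond 1)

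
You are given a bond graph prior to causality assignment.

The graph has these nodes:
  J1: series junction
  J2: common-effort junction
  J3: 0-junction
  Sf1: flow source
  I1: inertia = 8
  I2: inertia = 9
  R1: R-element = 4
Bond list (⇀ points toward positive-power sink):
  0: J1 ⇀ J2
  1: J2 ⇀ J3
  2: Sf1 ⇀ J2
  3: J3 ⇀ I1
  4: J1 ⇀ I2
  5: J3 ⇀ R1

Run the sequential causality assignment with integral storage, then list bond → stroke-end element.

#2 |Sf1  (Sf1: flow source, stroke at near end)
#3 |I1  (prefer integral on I1)
#4 |I2  (I2 outputs flow p/I2)
#0 |J1  (1-jn J1 has f-setter on 4)
#1 |J2  (J2 needs exactly one e-in)
#5 |J3  (closing 0-jn rule on J3)

#0 |J1
#1 |J2
#2 |Sf1
#3 |I1
#4 |I2
#5 |J3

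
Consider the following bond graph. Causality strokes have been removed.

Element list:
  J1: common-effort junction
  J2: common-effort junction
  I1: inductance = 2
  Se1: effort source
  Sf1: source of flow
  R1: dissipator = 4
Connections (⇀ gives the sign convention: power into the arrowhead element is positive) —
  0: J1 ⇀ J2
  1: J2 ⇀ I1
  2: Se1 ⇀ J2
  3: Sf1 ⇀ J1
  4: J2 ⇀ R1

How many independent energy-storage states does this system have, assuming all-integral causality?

1  (I1 all integral)

b2 |J2  (Se1 (Se) sets effort on bond)
b3 |Sf1  (Sf1 fixes flow; stroke at Sf1)
b0 |J1  (J1 needs exactly one e-in)
b1 |I1  (0-jn J2 has e-setter on 2)
b4 |R1  (common-e at J2 fixed by 2)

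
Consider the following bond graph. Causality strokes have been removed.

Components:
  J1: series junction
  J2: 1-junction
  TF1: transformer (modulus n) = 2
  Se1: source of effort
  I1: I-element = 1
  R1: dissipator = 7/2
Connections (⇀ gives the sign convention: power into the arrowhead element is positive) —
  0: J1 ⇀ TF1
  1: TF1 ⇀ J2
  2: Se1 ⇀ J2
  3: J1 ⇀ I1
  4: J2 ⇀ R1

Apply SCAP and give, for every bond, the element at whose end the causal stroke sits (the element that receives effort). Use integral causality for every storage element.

#0 →J1
#1 →TF1
#2 →J2
#3 →I1
#4 →J2

b2 stroke→J2  (Se1: effort source, stroke at far end)
b3 stroke→I1  (I1 integral (f out))
b0 stroke→J1  (1-jn J1 has f-setter on 3)
b1 stroke→TF1  (through TF1, causality passes straight; one stroke at TF1)
b4 stroke→J2  (J2: bond 1 brought flow, rest push out)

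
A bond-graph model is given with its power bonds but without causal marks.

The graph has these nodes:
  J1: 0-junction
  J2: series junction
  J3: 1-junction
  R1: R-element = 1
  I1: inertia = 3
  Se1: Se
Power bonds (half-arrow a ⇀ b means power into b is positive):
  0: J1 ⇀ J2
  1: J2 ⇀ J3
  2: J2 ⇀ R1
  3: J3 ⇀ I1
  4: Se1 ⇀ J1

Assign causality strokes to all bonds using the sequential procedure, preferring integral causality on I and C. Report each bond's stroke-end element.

β4 stroke at J1  (Se1: effort source, stroke at far end)
β0 stroke at J2  (common-e at J1 fixed by 4)
β3 stroke at I1  (I1: I, integral causality)
β1 stroke at J3  (J3: bond 3 brought flow, rest push out)
β2 stroke at J2  (J2 flow already set via bond 1)

bond 0 →J2
bond 1 →J3
bond 2 →J2
bond 3 →I1
bond 4 →J1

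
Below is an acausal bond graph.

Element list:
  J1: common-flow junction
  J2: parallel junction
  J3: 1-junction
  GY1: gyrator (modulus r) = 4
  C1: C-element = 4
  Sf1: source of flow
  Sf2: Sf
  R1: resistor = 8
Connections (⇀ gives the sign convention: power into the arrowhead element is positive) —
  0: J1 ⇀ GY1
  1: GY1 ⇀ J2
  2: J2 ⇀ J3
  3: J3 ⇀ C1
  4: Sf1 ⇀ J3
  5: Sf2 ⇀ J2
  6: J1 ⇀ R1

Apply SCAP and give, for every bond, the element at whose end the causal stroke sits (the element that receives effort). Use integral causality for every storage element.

bond 4 |Sf1  (Sf1 fixes flow; stroke at Sf1)
bond 5 |Sf2  (source Sf2 imposes f)
bond 2 |J3  (1-jn J3 has f-setter on 4)
bond 3 |J3  (1-jn J3 has f-setter on 4)
bond 1 |J2  (J2 needs exactly one e-in)
bond 0 |J1  (GY1: gyrator matches bond 1)
bond 6 |R1  (only one flow-in slot at J1)

bond 0 stroke→J1
bond 1 stroke→J2
bond 2 stroke→J3
bond 3 stroke→J3
bond 4 stroke→Sf1
bond 5 stroke→Sf2
bond 6 stroke→R1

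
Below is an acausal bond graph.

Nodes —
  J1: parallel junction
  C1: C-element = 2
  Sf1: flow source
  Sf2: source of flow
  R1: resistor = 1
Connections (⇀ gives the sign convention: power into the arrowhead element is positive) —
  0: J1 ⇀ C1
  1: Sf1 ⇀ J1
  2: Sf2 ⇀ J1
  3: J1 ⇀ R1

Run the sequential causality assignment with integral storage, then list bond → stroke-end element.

bond 1 stroke→Sf1  (Sf1: flow source, stroke at near end)
bond 2 stroke→Sf2  (Sf2: flow source, stroke at near end)
bond 0 stroke→J1  (C1 integral (e out))
bond 3 stroke→R1  (common-e at J1 fixed by 0)

β0 stroke at J1
β1 stroke at Sf1
β2 stroke at Sf2
β3 stroke at R1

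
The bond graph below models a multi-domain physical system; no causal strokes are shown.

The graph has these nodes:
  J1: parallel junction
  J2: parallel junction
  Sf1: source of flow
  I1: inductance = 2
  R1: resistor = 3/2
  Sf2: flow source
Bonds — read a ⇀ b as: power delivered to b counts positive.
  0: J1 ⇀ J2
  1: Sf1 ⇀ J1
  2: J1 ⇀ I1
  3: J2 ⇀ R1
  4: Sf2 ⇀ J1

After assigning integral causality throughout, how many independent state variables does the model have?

#1 stroke→Sf1  (Sf1: flow source, stroke at near end)
#4 stroke→Sf2  (Sf2: flow source, stroke at near end)
#2 stroke→I1  (I1: I, integral causality)
#0 stroke→J1  (only one effort-in slot at J1)
#3 stroke→J2  (closing 0-jn rule on J2)

1  (I1 all integral)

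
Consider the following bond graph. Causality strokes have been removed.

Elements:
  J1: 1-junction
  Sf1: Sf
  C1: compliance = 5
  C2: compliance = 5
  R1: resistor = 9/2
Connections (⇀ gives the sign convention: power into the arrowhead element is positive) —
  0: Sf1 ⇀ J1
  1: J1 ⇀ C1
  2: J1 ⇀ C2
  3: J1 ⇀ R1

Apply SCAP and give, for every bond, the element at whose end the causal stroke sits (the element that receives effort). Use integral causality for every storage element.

b0 |Sf1
b1 |J1
b2 |J1
b3 |J1

β0 stroke→Sf1  (Sf1 fixes flow; stroke at Sf1)
β1 stroke→J1  (J1 flow already set via bond 0)
β2 stroke→J1  (1-jn J1 has f-setter on 0)
β3 stroke→J1  (J1: bond 0 brought flow, rest push out)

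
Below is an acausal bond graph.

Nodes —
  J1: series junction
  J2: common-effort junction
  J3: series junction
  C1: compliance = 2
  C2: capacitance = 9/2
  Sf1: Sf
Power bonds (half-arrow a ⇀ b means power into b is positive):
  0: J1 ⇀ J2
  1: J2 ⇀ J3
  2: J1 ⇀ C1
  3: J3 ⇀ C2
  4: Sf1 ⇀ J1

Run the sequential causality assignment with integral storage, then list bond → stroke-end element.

#4 |Sf1  (Sf1 (Sf) sets flow on bond)
#0 |J1  (common-f at J1 fixed by 4)
#2 |J1  (common-f at J1 fixed by 4)
#1 |J2  (only one effort-in slot at J2)
#3 |J3  (common-f at J3 fixed by 1)

bond 0 stroke at J1
bond 1 stroke at J2
bond 2 stroke at J1
bond 3 stroke at J3
bond 4 stroke at Sf1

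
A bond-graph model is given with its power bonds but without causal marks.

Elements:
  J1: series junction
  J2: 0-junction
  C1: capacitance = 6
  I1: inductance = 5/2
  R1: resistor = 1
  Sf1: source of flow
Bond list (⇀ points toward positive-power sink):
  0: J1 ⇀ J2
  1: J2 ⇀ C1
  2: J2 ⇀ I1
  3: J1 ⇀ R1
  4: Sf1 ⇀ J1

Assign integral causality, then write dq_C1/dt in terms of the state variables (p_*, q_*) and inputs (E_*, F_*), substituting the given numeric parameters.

dq_C1/dt = F_Sf1 - 2*p_I1/5

β4 stroke→Sf1  (Sf1 fixes flow; stroke at Sf1)
β0 stroke→J1  (J1: bond 4 brought flow, rest push out)
β3 stroke→J1  (J1: bond 4 brought flow, rest push out)
β1 stroke→J2  (C1 outputs effort q/C1)
β2 stroke→I1  (J2: bond 1 brought effort, rest push out)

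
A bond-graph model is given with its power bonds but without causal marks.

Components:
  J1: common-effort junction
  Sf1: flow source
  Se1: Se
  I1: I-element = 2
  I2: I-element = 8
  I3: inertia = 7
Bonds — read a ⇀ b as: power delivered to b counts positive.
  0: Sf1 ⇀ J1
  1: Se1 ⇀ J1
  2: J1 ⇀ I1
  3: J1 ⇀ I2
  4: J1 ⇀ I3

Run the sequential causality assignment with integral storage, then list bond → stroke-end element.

#0 stroke→Sf1  (Sf1 fixes flow; stroke at Sf1)
#1 stroke→J1  (Se1 fixes effort; stroke away)
#2 stroke→I1  (0-jn J1 has e-setter on 1)
#3 stroke→I2  (common-e at J1 fixed by 1)
#4 stroke→I3  (J1 effort already set via bond 1)

β0 →Sf1
β1 →J1
β2 →I1
β3 →I2
β4 →I3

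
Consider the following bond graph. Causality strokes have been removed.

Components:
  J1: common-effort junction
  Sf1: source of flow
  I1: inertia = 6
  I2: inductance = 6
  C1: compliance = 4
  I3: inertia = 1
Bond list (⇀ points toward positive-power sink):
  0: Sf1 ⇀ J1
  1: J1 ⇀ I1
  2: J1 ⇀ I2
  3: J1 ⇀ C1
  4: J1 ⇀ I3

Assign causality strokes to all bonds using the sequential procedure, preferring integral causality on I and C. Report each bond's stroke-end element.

#0 stroke→Sf1
#1 stroke→I1
#2 stroke→I2
#3 stroke→J1
#4 stroke→I3

#0 stroke at Sf1  (Sf1: flow source, stroke at near end)
#1 stroke at I1  (prefer integral on I1)
#2 stroke at I2  (prefer integral on I2)
#3 stroke at J1  (prefer integral on C1)
#4 stroke at I3  (common-e at J1 fixed by 3)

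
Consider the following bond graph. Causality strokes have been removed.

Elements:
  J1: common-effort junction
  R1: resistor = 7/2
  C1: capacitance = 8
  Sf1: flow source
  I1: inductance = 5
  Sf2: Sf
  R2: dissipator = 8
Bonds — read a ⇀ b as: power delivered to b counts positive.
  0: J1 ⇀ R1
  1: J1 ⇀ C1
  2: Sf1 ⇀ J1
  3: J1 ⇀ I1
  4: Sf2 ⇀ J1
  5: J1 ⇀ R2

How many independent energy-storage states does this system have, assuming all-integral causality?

2  (C1, I1 all integral)

b2 |Sf1  (source Sf1 imposes f)
b4 |Sf2  (source Sf2 imposes f)
b1 |J1  (C1 integral (e out))
b0 |R1  (common-e at J1 fixed by 1)
b3 |I1  (J1 effort already set via bond 1)
b5 |R2  (common-e at J1 fixed by 1)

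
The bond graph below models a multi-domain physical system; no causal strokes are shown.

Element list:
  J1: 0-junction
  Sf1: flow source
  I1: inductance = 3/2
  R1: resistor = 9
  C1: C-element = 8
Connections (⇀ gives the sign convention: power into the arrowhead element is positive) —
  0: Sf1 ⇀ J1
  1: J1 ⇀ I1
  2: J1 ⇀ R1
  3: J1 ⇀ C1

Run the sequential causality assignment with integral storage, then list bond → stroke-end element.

β0 stroke→Sf1  (Sf1 (Sf) sets flow on bond)
β1 stroke→I1  (I1: I, integral causality)
β3 stroke→J1  (prefer integral on C1)
β2 stroke→R1  (J1 effort already set via bond 3)

β0 stroke→Sf1
β1 stroke→I1
β2 stroke→R1
β3 stroke→J1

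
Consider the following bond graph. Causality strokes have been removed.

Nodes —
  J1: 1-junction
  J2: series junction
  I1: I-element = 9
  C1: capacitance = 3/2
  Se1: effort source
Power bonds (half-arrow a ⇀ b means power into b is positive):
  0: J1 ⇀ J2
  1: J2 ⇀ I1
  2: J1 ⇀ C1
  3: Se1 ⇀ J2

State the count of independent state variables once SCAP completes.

bond 3 stroke→J2  (Se1 fixes effort; stroke away)
bond 1 stroke→I1  (I1: I, integral causality)
bond 0 stroke→J2  (1-jn J2 has f-setter on 1)
bond 2 stroke→J1  (1-jn J1 has f-setter on 0)

2  (C1, I1 all integral)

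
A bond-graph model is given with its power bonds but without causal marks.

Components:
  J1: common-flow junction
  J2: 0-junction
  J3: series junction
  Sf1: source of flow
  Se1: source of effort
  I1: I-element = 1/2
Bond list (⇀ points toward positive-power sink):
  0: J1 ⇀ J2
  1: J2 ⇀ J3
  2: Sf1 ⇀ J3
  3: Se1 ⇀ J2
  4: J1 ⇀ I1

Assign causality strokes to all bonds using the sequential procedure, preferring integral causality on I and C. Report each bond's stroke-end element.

#0 stroke at J1
#1 stroke at J3
#2 stroke at Sf1
#3 stroke at J2
#4 stroke at I1

b2 stroke→Sf1  (Sf1 fixes flow; stroke at Sf1)
b3 stroke→J2  (source Se1 imposes e)
b0 stroke→J1  (J2 effort already set via bond 3)
b1 stroke→J3  (J2: bond 3 brought effort, rest push out)
b4 stroke→I1  (closing 1-jn rule on J1)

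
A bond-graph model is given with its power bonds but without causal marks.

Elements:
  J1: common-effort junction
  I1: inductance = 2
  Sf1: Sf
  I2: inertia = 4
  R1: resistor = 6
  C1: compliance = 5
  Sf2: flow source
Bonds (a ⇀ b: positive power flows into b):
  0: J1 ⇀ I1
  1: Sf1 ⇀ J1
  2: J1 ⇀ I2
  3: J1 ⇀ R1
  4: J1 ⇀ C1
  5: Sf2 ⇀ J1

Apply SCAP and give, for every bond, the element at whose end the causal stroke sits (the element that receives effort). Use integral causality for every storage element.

b1 stroke at Sf1  (Sf1 (Sf) sets flow on bond)
b5 stroke at Sf2  (Sf2 fixes flow; stroke at Sf2)
b0 stroke at I1  (I1 integral (f out))
b2 stroke at I2  (I2: I, integral causality)
b4 stroke at J1  (C1: C, integral causality)
b3 stroke at R1  (common-e at J1 fixed by 4)

β0 →I1
β1 →Sf1
β2 →I2
β3 →R1
β4 →J1
β5 →Sf2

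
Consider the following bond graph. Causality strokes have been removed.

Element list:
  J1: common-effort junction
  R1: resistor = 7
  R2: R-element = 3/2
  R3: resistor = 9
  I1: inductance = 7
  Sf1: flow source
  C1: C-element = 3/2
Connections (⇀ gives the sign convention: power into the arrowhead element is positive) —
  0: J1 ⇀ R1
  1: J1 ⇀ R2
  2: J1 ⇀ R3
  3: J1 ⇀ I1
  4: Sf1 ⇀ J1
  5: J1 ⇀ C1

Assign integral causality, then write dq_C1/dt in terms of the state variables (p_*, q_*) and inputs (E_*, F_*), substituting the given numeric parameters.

b4 stroke at Sf1  (Sf1: flow source, stroke at near end)
b3 stroke at I1  (prefer integral on I1)
b5 stroke at J1  (prefer integral on C1)
b0 stroke at R1  (J1 effort already set via bond 5)
b1 stroke at R2  (J1: bond 5 brought effort, rest push out)
b2 stroke at R3  (0-jn J1 has e-setter on 5)

dq_C1/dt = F_Sf1 - p_I1/7 - 116*q_C1/189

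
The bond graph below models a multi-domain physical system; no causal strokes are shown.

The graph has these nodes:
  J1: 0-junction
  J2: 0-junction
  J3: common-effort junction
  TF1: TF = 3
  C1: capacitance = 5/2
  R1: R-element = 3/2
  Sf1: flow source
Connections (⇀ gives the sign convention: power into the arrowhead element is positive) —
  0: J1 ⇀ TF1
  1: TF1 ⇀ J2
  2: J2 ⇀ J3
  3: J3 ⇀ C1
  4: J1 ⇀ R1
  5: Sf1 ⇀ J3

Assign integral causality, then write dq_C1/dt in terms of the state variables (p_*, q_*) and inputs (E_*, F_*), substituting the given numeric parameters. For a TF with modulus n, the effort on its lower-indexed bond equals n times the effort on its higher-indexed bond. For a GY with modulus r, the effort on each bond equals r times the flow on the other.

bond 5 →Sf1  (source Sf1 imposes f)
bond 3 →J3  (C1: C, integral causality)
bond 2 →J2  (0-jn J3 has e-setter on 3)
bond 1 →TF1  (common-e at J2 fixed by 2)
bond 0 →J1  (TF1 one-in-one-out from 1)
bond 4 →R1  (J1 effort already set via bond 0)

dq_C1/dt = F_Sf1 - 12*q_C1/5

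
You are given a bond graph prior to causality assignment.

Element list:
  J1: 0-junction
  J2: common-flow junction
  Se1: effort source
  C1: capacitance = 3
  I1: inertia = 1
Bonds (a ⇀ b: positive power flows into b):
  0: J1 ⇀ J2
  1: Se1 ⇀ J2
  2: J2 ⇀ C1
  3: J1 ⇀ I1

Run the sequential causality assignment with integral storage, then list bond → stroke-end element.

#0 |J1
#1 |J2
#2 |J2
#3 |I1

#1 |J2  (Se1 fixes effort; stroke away)
#2 |J2  (C1 outputs effort q/C1)
#0 |J1  (closing 1-jn rule on J2)
#3 |I1  (J1: bond 0 brought effort, rest push out)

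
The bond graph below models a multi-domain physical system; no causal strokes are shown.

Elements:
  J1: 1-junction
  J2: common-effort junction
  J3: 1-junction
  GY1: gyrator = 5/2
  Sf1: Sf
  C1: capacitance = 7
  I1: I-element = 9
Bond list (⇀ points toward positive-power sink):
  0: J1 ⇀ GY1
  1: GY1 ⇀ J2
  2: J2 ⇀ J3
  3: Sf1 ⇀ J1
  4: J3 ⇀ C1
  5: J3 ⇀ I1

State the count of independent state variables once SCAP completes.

bond 3 stroke→Sf1  (Sf1 fixes flow; stroke at Sf1)
bond 0 stroke→J1  (J1 flow already set via bond 3)
bond 1 stroke→J2  (through GY1, causality inverts; strokes same side of GY1)
bond 2 stroke→J3  (J2 effort already set via bond 1)
bond 4 stroke→J3  (C1 integral (e out))
bond 5 stroke→I1  (only one flow-in slot at J3)

2  (C1, I1 all integral)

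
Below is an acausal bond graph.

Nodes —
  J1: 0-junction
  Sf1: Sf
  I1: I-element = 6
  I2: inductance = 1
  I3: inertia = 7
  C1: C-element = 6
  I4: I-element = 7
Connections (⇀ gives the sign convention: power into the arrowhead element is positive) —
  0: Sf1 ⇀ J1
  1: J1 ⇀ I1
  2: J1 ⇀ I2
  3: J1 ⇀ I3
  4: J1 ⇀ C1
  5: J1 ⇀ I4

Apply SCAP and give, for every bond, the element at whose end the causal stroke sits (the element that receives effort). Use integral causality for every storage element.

b0 →Sf1  (Sf1 fixes flow; stroke at Sf1)
b1 →I1  (I1: I, integral causality)
b2 →I2  (I2 integral (f out))
b3 →I3  (prefer integral on I3)
b4 →J1  (C1 integral (e out))
b5 →I4  (0-jn J1 has e-setter on 4)

β0 stroke→Sf1
β1 stroke→I1
β2 stroke→I2
β3 stroke→I3
β4 stroke→J1
β5 stroke→I4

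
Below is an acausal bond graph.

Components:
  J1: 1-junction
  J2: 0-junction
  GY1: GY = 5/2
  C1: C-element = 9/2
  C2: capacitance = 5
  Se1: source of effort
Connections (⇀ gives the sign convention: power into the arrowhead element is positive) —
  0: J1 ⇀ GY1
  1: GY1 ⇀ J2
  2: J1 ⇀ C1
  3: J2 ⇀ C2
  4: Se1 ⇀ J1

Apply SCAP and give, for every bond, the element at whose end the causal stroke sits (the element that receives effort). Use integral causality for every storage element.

bond 0 stroke→GY1
bond 1 stroke→GY1
bond 2 stroke→J1
bond 3 stroke→J2
bond 4 stroke→J1

b4 stroke at J1  (Se1 (Se) sets effort on bond)
b2 stroke at J1  (prefer integral on C1)
b0 stroke at GY1  (only one flow-in slot at J1)
b1 stroke at GY1  (through GY1, causality inverts; strokes same side of GY1)
b3 stroke at J2  (closing 0-jn rule on J2)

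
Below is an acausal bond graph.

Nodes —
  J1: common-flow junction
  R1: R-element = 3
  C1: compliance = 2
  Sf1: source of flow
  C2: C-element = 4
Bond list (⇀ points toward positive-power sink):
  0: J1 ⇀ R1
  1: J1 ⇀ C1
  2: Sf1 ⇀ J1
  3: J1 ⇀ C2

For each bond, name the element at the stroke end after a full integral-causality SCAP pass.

#2 stroke at Sf1  (source Sf1 imposes f)
#0 stroke at J1  (common-f at J1 fixed by 2)
#1 stroke at J1  (common-f at J1 fixed by 2)
#3 stroke at J1  (common-f at J1 fixed by 2)

β0 →J1
β1 →J1
β2 →Sf1
β3 →J1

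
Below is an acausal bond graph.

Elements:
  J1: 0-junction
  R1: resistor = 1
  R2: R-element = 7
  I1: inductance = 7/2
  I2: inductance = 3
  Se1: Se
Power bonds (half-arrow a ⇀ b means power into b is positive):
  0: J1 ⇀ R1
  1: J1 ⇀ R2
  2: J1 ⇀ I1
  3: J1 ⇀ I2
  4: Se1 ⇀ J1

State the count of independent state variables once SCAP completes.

2  (I1, I2 all integral)

b4 |J1  (Se1 fixes effort; stroke away)
b0 |R1  (0-jn J1 has e-setter on 4)
b1 |R2  (0-jn J1 has e-setter on 4)
b2 |I1  (J1 effort already set via bond 4)
b3 |I2  (0-jn J1 has e-setter on 4)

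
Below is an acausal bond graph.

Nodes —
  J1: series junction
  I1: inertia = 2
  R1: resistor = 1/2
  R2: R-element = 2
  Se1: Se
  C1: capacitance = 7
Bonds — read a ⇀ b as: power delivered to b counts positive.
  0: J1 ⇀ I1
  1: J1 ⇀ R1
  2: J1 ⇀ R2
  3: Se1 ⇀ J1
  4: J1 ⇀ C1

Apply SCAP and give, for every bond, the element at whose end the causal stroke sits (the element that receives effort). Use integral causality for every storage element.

#0 stroke→I1
#1 stroke→J1
#2 stroke→J1
#3 stroke→J1
#4 stroke→J1

β3 stroke at J1  (Se1 fixes effort; stroke away)
β0 stroke at I1  (prefer integral on I1)
β1 stroke at J1  (J1 flow already set via bond 0)
β2 stroke at J1  (J1: bond 0 brought flow, rest push out)
β4 stroke at J1  (1-jn J1 has f-setter on 0)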